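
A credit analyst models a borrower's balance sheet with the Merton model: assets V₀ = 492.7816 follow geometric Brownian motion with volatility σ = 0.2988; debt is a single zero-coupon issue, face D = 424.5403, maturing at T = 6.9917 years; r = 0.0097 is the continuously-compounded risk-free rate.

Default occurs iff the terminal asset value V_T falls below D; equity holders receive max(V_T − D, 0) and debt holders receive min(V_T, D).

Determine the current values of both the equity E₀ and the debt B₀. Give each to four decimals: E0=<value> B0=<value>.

E0=189.4894 B0=303.2922

d₁ = [ln(V₀/D) + (r + σ²/2)T] / (σ√T)
   = [ln(492.7816/424.5403) + (0.0097 + 0.5·0.2988²)·6.9917] / (0.2988·√6.9917)
   = [0.149059 + 0.379934] / 0.790082 = 0.669542
d₂ = d₁ − σ√T = 0.669542 − 0.790082 = -0.120539
N(d₁) = 0.748425,  N(d₂) = 0.452028,  e^(−rT) = 0.934429
E₀ = V₀·N(d₁) − D·e^(−rT)·N(d₂)
   = 492.7816·0.748425 − 424.5403·0.934429·0.452028 = 189.489403
B₀ = V₀ − E₀ = 492.7816 − 189.489403 = 303.292197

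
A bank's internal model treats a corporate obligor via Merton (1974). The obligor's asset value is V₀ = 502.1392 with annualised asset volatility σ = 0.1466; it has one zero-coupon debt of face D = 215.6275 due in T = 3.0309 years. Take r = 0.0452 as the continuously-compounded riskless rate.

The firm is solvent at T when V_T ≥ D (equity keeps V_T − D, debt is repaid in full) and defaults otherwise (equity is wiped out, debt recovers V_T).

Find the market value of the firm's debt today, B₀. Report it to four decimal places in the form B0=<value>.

d₁ = [ln(V₀/D) + (r + σ²/2)T] / (σ√T)
   = [ln(502.1392/215.6275) + (0.0452 + 0.5·0.1466²)·3.0309] / (0.1466·√3.0309)
   = [0.845325 + 0.169566] / 0.255223 = 3.976488
d₂ = d₁ − σ√T = 3.976488 − 0.255223 = 3.721265
N(d₁) = 0.999965,  N(d₂) = 0.999901,  e^(−rT) = 0.871973
E₀ = V₀·N(d₁) − D·e^(−rT)·N(d₂)
   = 502.1392·0.999965 − 215.6275·0.871973·0.999901 = 314.118891
B₀ = V₀ − E₀ = 502.1392 − 314.118891 = 188.020309

B0=188.0203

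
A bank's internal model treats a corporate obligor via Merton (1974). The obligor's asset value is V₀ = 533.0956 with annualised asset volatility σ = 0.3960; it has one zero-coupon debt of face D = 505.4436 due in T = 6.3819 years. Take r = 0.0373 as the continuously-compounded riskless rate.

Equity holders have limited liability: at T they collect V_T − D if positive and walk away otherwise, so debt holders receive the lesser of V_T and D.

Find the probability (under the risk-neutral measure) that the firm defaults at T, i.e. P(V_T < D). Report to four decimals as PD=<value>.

PD=0.5828

d₁ = [ln(V₀/D) + (r + σ²/2)T] / (σ√T)
   = [ln(533.0956/505.4436) + (0.0373 + 0.5·0.3960²)·6.3819] / (0.3960·√6.3819)
   = [0.053264 + 0.738437] / 1.000392 = 0.791391
d₂ = d₁ − σ√T = 0.791391 − 1.000392 = -0.209001
risk-neutral PD = N(−d₂) = N(0.209001) = 0.582776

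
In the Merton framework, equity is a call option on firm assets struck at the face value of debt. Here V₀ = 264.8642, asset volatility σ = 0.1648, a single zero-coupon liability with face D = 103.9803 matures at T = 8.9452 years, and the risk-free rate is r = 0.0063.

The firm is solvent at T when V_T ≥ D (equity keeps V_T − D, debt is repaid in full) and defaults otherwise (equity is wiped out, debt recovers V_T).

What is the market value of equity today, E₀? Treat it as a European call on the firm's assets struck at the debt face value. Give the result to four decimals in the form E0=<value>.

E0=167.2212

d₁ = [ln(V₀/D) + (r + σ²/2)T] / (σ√T)
   = [ln(264.8642/103.9803) + (0.0063 + 0.5·0.1648²)·8.9452] / (0.1648·√8.9452)
   = [0.935016 + 0.177826] / 0.492893 = 2.257778
d₂ = d₁ − σ√T = 2.257778 − 0.492893 = 1.764886
N(d₁) = 0.988020,  N(d₂) = 0.961209,  e^(−rT) = 0.945204
E₀ = V₀·N(d₁) − D·e^(−rT)·N(d₂)
   = 264.8642·0.988020 − 103.9803·0.945204·0.961209 = 167.221152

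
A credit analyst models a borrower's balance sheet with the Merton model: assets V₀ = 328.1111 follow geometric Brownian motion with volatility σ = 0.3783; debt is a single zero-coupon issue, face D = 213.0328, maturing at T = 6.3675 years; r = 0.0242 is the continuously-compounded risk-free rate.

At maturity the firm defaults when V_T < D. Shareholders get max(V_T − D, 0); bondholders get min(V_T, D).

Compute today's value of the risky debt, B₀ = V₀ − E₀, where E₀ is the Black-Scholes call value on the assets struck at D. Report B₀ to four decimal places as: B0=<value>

d₁ = [ln(V₀/D) + (r + σ²/2)T] / (σ√T)
   = [ln(328.1111/213.0328) + (0.0242 + 0.5·0.3783²)·6.3675] / (0.3783·√6.3675)
   = [0.431906 + 0.609723] / 0.954599 = 1.091169
d₂ = d₁ − σ√T = 1.091169 − 0.954599 = 0.136571
N(d₁) = 0.862401,  N(d₂) = 0.554315,  e^(−rT) = 0.857192
E₀ = V₀·N(d₁) − D·e^(−rT)·N(d₂)
   = 328.1111·0.862401 − 213.0328·0.857192·0.554315 = 181.739839
B₀ = V₀ − E₀ = 328.1111 − 181.739839 = 146.371261

B0=146.3713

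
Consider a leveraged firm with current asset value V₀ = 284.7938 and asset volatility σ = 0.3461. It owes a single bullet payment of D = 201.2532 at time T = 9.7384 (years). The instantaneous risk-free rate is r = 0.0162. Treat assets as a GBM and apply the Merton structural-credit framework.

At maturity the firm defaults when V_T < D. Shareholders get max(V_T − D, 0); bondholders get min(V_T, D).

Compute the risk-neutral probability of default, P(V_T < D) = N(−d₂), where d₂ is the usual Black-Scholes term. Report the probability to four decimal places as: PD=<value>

d₁ = [ln(V₀/D) + (r + σ²/2)T] / (σ√T)
   = [ln(284.7938/201.2532) + (0.0162 + 0.5·0.3461²)·9.7384] / (0.3461·√9.7384)
   = [0.347202 + 0.741020] / 1.080054 = 1.007563
d₂ = d₁ − σ√T = 1.007563 − 1.080054 = -0.072491
risk-neutral PD = N(−d₂) = N(0.072491) = 0.528895

PD=0.5289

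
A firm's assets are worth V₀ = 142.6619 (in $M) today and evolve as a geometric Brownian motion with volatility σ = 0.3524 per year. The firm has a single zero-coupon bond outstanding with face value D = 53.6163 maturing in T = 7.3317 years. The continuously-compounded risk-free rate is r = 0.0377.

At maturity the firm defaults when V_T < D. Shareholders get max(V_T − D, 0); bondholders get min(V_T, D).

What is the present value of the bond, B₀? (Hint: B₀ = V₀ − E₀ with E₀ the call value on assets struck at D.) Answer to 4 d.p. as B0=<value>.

B0=37.7077

d₁ = [ln(V₀/D) + (r + σ²/2)T] / (σ√T)
   = [ln(142.6619/53.6163) + (0.0377 + 0.5·0.3524²)·7.3317] / (0.3524·√7.3317)
   = [0.978624 + 0.731651] / 0.954197 = 1.792371
d₂ = d₁ − σ√T = 1.792371 − 0.954197 = 0.838174
N(d₁) = 0.963463,  N(d₂) = 0.799033,  e^(−rT) = 0.758506
E₀ = V₀·N(d₁) − D·e^(−rT)·N(d₂)
   = 142.6619·0.963463 − 53.6163·0.758506·0.799033 = 104.954193
B₀ = V₀ − E₀ = 142.6619 − 104.954193 = 37.707707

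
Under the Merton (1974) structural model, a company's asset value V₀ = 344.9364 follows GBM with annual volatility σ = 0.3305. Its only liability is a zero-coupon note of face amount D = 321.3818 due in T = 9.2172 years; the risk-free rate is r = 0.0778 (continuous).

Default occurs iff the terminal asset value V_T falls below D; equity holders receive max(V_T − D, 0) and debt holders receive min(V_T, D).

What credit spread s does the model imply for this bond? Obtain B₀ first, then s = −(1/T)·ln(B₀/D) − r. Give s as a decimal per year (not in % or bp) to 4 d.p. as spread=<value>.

d₁ = [ln(V₀/D) + (r + σ²/2)T] / (σ√T)
   = [ln(344.9364/321.3818) + (0.0778 + 0.5·0.3305²)·9.2172] / (0.3305·√9.2172)
   = [0.070730 + 1.220497] / 1.003393 = 1.286861
d₂ = d₁ − σ√T = 1.286861 − 1.003393 = 0.283468
N(d₁) = 0.900929,  N(d₂) = 0.611591,  e^(−rT) = 0.488167
E₀ = V₀·N(d₁) − D·e^(−rT)·N(d₂)
   = 344.9364·0.900929 − 321.3818·0.488167·0.611591 = 214.811833
B₀ = V₀ − E₀ = 344.9364 − 214.811833 = 130.124567
spread = −(1/T)·ln(B₀/D) − r = −(1/9.2172)·ln(130.124567/321.3818) − 0.0778 = 0.02029244

spread=0.0203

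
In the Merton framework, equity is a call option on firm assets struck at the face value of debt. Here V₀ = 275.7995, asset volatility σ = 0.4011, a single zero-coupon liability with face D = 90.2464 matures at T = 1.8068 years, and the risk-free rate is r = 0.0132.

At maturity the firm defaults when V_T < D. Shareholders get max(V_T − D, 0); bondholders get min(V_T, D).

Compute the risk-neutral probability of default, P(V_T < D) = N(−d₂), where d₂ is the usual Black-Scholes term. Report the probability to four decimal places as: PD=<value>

PD=0.0324

d₁ = [ln(V₀/D) + (r + σ²/2)T] / (σ√T)
   = [ln(275.7995/90.2464) + (0.0132 + 0.5·0.4011²)·1.8068] / (0.4011·√1.8068)
   = [1.117130 + 0.169190] / 0.539148 = 2.385841
d₂ = d₁ − σ√T = 2.385841 − 0.539148 = 1.846693
risk-neutral PD = N(−d₂) = N(-1.846693) = 0.032396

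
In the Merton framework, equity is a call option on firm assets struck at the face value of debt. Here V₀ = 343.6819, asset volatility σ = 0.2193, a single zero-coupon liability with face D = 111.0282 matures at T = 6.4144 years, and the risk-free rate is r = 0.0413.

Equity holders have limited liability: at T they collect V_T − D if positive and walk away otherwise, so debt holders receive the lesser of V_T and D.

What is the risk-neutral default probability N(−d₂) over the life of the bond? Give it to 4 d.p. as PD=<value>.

PD=0.0128

d₁ = [ln(V₀/D) + (r + σ²/2)T] / (σ√T)
   = [ln(343.6819/111.0282) + (0.0413 + 0.5·0.2193²)·6.4144] / (0.2193·√6.4144)
   = [1.129932 + 0.419157] / 0.555414 = 2.789072
d₂ = d₁ − σ√T = 2.789072 − 0.555414 = 2.233659
risk-neutral PD = N(−d₂) = N(-2.233659) = 0.012753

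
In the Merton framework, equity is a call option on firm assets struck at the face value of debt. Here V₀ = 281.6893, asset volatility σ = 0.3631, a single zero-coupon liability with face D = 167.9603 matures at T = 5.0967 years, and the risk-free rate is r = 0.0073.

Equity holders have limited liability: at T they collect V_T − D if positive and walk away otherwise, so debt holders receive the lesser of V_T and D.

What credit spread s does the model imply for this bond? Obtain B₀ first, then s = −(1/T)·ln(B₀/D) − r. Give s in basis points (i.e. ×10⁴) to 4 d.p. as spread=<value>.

d₁ = [ln(V₀/D) + (r + σ²/2)T] / (σ√T)
   = [ln(281.6893/167.9603) + (0.0073 + 0.5·0.3631²)·5.0967] / (0.3631·√5.0967)
   = [0.517077 + 0.373184] / 0.819730 = 1.086042
d₂ = d₁ − σ√T = 1.086042 − 0.819730 = 0.266313
N(d₁) = 0.861270,  N(d₂) = 0.605001,  e^(−rT) = 0.963478
E₀ = V₀·N(d₁) − D·e^(−rT)·N(d₂)
   = 281.6893·0.861270 − 167.9603·0.963478·0.605001 = 144.705659
B₀ = V₀ − E₀ = 281.6893 − 144.705659 = 136.983641
spread = −(1/T)·ln(B₀/D) − r = −(1/5.0967)·ln(136.983641/167.9603) − 0.0073 = 0.03269963
in basis points: 0.03269963 × 10⁴ = 326.9963 bp

spread=326.9963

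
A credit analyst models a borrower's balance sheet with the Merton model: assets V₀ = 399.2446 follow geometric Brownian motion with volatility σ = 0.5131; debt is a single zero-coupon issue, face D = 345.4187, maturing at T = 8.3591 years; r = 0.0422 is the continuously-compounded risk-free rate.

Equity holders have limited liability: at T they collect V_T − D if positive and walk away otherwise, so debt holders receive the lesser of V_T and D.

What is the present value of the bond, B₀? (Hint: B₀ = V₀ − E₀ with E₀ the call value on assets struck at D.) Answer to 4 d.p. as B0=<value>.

B0=139.2551

d₁ = [ln(V₀/D) + (r + σ²/2)T] / (σ√T)
   = [ln(399.2446/345.4187) + (0.0422 + 0.5·0.5131²)·8.3591] / (0.5131·√8.3591)
   = [0.144817 + 1.453111] / 1.483480 = 1.077148
d₂ = d₁ − σ√T = 1.077148 − 1.483480 = -0.406332
N(d₁) = 0.859293,  N(d₂) = 0.342249,  e^(−rT) = 0.702750
E₀ = V₀·N(d₁) − D·e^(−rT)·N(d₂)
   = 399.2446·0.859293 − 345.4187·0.702750·0.342249 = 259.989452
B₀ = V₀ − E₀ = 399.2446 − 259.989452 = 139.255148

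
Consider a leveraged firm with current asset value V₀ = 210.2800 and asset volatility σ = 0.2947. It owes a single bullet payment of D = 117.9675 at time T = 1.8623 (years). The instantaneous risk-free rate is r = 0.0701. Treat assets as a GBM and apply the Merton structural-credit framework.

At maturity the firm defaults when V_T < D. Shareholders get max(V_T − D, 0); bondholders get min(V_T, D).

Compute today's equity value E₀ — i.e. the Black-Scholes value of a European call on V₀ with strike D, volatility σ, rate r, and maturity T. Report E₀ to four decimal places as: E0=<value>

d₁ = [ln(V₀/D) + (r + σ²/2)T] / (σ√T)
   = [ln(210.2800/117.9675) + (0.0701 + 0.5·0.2947²)·1.8623] / (0.2947·√1.8623)
   = [0.578031 + 0.211416] / 0.402166 = 1.962989
d₂ = d₁ − σ√T = 1.962989 − 0.402166 = 1.560823
N(d₁) = 0.975176,  N(d₂) = 0.940717,  e^(−rT) = 0.877615
E₀ = V₀·N(d₁) − D·e^(−rT)·N(d₂)
   = 210.2800·0.975176 − 117.9675·0.877615·0.940717 = 107.667557

E0=107.6676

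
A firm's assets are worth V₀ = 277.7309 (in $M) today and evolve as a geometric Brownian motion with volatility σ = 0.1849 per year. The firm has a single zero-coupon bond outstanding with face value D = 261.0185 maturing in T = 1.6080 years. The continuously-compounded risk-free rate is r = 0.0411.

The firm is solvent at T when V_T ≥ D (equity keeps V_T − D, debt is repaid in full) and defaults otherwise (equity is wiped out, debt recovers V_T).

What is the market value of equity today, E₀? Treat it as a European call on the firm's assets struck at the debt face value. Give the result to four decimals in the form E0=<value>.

d₁ = [ln(V₀/D) + (r + σ²/2)T] / (σ√T)
   = [ln(277.7309/261.0185) + (0.0411 + 0.5·0.1849²)·1.6080] / (0.1849·√1.6080)
   = [0.062061 + 0.093576] / 0.234466 = 0.663795
d₂ = d₁ − σ√T = 0.663795 − 0.234466 = 0.429329
N(d₁) = 0.746589,  N(d₂) = 0.666158,  e^(−rT) = 0.936048
E₀ = V₀·N(d₁) − D·e^(−rT)·N(d₂)
   = 277.7309·0.746589 − 261.0185·0.936048·0.666158 = 44.591310

E0=44.5913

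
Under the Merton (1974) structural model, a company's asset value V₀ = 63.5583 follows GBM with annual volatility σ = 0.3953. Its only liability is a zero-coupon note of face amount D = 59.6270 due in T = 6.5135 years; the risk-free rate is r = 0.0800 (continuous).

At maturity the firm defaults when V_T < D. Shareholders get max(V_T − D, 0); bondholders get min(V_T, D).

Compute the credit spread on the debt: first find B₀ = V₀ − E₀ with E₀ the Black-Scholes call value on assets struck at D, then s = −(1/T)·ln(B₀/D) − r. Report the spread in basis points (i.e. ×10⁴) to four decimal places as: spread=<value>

d₁ = [ln(V₀/D) + (r + σ²/2)T] / (σ√T)
   = [ln(63.5583/59.6270) + (0.0800 + 0.5·0.3953²)·6.5135] / (0.3953·√6.5135)
   = [0.063849 + 1.029987] / 1.008867 = 1.084222
d₂ = d₁ − σ√T = 1.084222 − 1.008867 = 0.075354
N(d₁) = 0.860867,  N(d₂) = 0.530034,  e^(−rT) = 0.593879
E₀ = V₀·N(d₁) − D·e^(−rT)·N(d₂)
   = 63.5583·0.860867 − 59.6270·0.593879·0.530034 = 35.946093
B₀ = V₀ − E₀ = 63.5583 − 35.946093 = 27.612207
spread = −(1/T)·ln(B₀/D) − r = −(1/6.5135)·ln(27.612207/59.6270) − 0.0800 = 0.03819306
in basis points: 0.03819306 × 10⁴ = 381.9306 bp

spread=381.9306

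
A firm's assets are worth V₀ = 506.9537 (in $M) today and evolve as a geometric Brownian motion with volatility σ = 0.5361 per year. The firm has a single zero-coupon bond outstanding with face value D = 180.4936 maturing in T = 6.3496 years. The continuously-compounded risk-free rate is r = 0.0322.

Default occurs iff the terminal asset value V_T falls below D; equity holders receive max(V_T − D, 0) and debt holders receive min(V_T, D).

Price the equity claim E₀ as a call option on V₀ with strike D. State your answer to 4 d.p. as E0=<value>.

d₁ = [ln(V₀/D) + (r + σ²/2)T] / (σ√T)
   = [ln(506.9537/180.4936) + (0.0322 + 0.5·0.5361²)·6.3496] / (0.5361·√6.3496)
   = [1.032724 + 1.116905] / 1.350887 = 1.591273
d₂ = d₁ − σ√T = 1.591273 − 1.350887 = 0.240386
N(d₁) = 0.944226,  N(d₂) = 0.594984,  e^(−rT) = 0.815090
E₀ = V₀·N(d₁) − D·e^(−rT)·N(d₂)
   = 506.9537·0.944226 − 180.4936·0.815090·0.594984 = 391.145612

E0=391.1456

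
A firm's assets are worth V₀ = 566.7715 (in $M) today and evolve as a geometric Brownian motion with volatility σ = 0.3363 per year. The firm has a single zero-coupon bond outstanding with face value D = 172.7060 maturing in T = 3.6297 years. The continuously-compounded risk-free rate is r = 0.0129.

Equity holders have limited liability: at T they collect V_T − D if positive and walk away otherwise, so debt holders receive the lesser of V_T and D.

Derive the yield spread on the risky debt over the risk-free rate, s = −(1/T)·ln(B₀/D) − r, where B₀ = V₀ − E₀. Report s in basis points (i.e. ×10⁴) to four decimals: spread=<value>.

spread=32.5256

d₁ = [ln(V₀/D) + (r + σ²/2)T] / (σ√T)
   = [ln(566.7715/172.7060) + (0.0129 + 0.5·0.3363²)·3.6297] / (0.3363·√3.6297)
   = [1.188365 + 0.252078] / 0.640711 = 2.248196
d₂ = d₁ − σ√T = 2.248196 − 0.640711 = 1.607485
N(d₁) = 0.987718,  N(d₂) = 0.946026,  e^(−rT) = 0.954256
E₀ = V₀·N(d₁) − D·e^(−rT)·N(d₂)
   = 566.7715·0.987718 − 172.7060·0.954256·0.946026 = 403.899963
B₀ = V₀ − E₀ = 566.7715 − 403.899963 = 162.871537
spread = −(1/T)·ln(B₀/D) − r = −(1/3.6297)·ln(162.871537/172.7060) − 0.0129 = 0.00325256
in basis points: 0.00325256 × 10⁴ = 32.5256 bp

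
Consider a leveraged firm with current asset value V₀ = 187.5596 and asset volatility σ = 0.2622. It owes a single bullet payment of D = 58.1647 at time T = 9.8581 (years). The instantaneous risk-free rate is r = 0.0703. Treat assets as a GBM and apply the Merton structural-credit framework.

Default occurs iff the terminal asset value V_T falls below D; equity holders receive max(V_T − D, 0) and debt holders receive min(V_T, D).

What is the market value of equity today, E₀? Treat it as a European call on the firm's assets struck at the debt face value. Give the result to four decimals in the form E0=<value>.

E0=158.7045

d₁ = [ln(V₀/D) + (r + σ²/2)T] / (σ√T)
   = [ln(187.5596/58.1647) + (0.0703 + 0.5·0.2622²)·9.8581] / (0.2622·√9.8581)
   = [1.170818 + 1.031891] / 0.823245 = 2.675641
d₂ = d₁ − σ√T = 2.675641 − 0.823245 = 1.852395
N(d₁) = 0.996271,  N(d₂) = 0.968015,  e^(−rT) = 0.500061
E₀ = V₀·N(d₁) − D·e^(−rT)·N(d₂)
   = 187.5596·0.996271 − 58.1647·0.500061·0.968015 = 158.704508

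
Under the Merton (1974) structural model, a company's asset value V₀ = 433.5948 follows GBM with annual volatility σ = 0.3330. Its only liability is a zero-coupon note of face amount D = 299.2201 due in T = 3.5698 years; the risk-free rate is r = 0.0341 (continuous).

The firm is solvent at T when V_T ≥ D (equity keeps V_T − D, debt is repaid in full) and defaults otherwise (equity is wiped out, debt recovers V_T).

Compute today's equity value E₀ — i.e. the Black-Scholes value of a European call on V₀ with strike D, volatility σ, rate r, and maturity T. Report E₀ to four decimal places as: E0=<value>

E0=194.3247

d₁ = [ln(V₀/D) + (r + σ²/2)T] / (σ√T)
   = [ln(433.5948/299.2201) + (0.0341 + 0.5·0.3330²)·3.5698] / (0.3330·√3.5698)
   = [0.370931 + 0.319656] / 0.629167 = 1.097621
d₂ = d₁ − σ√T = 1.097621 − 0.629167 = 0.468453
N(d₁) = 0.863815,  N(d₂) = 0.680270,  e^(−rT) = 0.885387
E₀ = V₀·N(d₁) − D·e^(−rT)·N(d₂)
   = 433.5948·0.863815 − 299.2201·0.885387·0.680270 = 194.324740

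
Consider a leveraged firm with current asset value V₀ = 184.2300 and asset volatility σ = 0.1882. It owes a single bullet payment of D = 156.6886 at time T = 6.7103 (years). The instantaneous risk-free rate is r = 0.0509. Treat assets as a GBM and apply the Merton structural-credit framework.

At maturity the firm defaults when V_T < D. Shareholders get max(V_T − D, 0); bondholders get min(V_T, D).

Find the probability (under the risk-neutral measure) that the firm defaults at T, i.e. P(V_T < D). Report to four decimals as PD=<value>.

d₁ = [ln(V₀/D) + (r + σ²/2)T] / (σ√T)
   = [ln(184.2300/156.6886) + (0.0509 + 0.5·0.1882²)·6.7103] / (0.1882·√6.7103)
   = [0.161925 + 0.460391] / 0.487518 = 1.276498
d₂ = d₁ − σ√T = 1.276498 − 0.487518 = 0.788980
risk-neutral PD = N(−d₂) = N(-0.788980) = 0.215062

PD=0.2151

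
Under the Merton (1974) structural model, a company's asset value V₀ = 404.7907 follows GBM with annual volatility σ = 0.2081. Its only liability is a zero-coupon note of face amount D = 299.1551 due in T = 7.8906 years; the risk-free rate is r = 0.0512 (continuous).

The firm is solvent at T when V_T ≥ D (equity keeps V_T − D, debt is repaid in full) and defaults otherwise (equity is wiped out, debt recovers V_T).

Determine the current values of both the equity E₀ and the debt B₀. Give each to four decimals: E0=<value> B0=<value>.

E0=213.9656 B0=190.8251

d₁ = [ln(V₀/D) + (r + σ²/2)T] / (σ√T)
   = [ln(404.7907/299.1551) + (0.0512 + 0.5·0.2081²)·7.8906] / (0.2081·√7.8906)
   = [0.302408 + 0.574852] / 0.584557 = 1.500726
d₂ = d₁ − σ√T = 1.500726 − 0.584557 = 0.916169
N(d₁) = 0.933287,  N(d₂) = 0.820211,  e^(−rT) = 0.667645
E₀ = V₀·N(d₁) − D·e^(−rT)·N(d₂)
   = 404.7907·0.933287 − 299.1551·0.667645·0.820211 = 213.965600
B₀ = V₀ − E₀ = 404.7907 − 213.965600 = 190.825100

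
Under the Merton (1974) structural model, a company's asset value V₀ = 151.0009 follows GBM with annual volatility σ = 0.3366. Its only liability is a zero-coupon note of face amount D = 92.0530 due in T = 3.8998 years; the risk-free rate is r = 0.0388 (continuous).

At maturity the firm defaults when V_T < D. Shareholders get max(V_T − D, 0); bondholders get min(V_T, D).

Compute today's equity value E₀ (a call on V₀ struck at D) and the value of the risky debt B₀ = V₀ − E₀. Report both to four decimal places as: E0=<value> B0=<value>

d₁ = [ln(V₀/D) + (r + σ²/2)T] / (σ√T)
   = [ln(151.0009/92.0530) + (0.0388 + 0.5·0.3366²)·3.8998] / (0.3366·√3.8998)
   = [0.494921 + 0.372235] / 0.664715 = 1.304554
d₂ = d₁ − σ√T = 1.304554 − 0.664715 = 0.639840
N(d₁) = 0.903978,  N(d₂) = 0.738862,  e^(−rT) = 0.859579
E₀ = V₀·N(d₁) − D·e^(−rT)·N(d₂)
   = 151.0009·0.903978 − 92.0530·0.859579·0.738862 = 78.037654
B₀ = V₀ − E₀ = 151.0009 − 78.037654 = 72.963246

E0=78.0377 B0=72.9632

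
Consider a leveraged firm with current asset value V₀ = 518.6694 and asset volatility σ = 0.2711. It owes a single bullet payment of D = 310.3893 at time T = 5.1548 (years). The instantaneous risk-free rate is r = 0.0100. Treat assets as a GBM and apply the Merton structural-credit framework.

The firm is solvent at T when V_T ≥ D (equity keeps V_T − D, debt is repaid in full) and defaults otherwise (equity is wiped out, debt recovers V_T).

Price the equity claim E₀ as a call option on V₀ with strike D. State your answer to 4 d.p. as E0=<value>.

E0=246.5907

d₁ = [ln(V₀/D) + (r + σ²/2)T] / (σ√T)
   = [ln(518.6694/310.3893) + (0.0100 + 0.5·0.2711²)·5.1548] / (0.2711·√5.1548)
   = [0.513439 + 0.240975] / 0.615510 = 1.225672
d₂ = d₁ − σ√T = 1.225672 − 0.615510 = 0.610162
N(d₁) = 0.889839,  N(d₂) = 0.729123,  e^(−rT) = 0.949758
E₀ = V₀·N(d₁) − D·e^(−rT)·N(d₂)
   = 518.6694·0.889839 − 310.3893·0.949758·0.729123 = 246.590718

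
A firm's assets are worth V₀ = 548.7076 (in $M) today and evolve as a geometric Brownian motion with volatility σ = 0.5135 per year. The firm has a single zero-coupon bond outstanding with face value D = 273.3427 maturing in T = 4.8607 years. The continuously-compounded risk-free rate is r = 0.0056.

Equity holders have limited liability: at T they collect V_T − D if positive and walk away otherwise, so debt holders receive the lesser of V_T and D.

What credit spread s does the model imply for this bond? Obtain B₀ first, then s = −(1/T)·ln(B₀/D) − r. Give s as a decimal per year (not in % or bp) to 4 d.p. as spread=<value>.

spread=0.0553

d₁ = [ln(V₀/D) + (r + σ²/2)T] / (σ√T)
   = [ln(548.7076/273.3427) + (0.0056 + 0.5·0.5135²)·4.8607] / (0.5135·√4.8607)
   = [0.696839 + 0.668060] / 1.132113 = 1.205621
d₂ = d₁ − σ√T = 1.205621 − 1.132113 = 0.073508
N(d₁) = 0.886018,  N(d₂) = 0.529299,  e^(−rT) = 0.973147
E₀ = V₀·N(d₁) − D·e^(−rT)·N(d₂)
   = 548.7076·0.886018 − 273.3427·0.973147·0.529299 = 345.369955
B₀ = V₀ − E₀ = 548.7076 − 345.369955 = 203.337645
spread = −(1/T)·ln(B₀/D) − r = −(1/4.8607)·ln(203.337645/273.3427) − 0.0056 = 0.05526746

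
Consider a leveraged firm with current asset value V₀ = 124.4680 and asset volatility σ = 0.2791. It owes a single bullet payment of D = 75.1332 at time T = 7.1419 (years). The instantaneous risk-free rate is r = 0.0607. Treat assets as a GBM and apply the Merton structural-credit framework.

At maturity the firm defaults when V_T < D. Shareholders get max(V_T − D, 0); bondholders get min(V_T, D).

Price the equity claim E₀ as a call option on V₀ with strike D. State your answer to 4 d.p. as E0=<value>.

d₁ = [ln(V₀/D) + (r + σ²/2)T] / (σ√T)
   = [ln(124.4680/75.1332) + (0.0607 + 0.5·0.2791²)·7.1419] / (0.2791·√7.1419)
   = [0.504786 + 0.711679] / 0.745876 = 1.630921
d₂ = d₁ − σ√T = 1.630921 − 0.745876 = 0.885045
N(d₁) = 0.948547,  N(d₂) = 0.811934,  e^(−rT) = 0.648228
E₀ = V₀·N(d₁) − D·e^(−rT)·N(d₂)
   = 124.4680·0.948547 − 75.1332·0.648228·0.811934 = 78.519736

E0=78.5197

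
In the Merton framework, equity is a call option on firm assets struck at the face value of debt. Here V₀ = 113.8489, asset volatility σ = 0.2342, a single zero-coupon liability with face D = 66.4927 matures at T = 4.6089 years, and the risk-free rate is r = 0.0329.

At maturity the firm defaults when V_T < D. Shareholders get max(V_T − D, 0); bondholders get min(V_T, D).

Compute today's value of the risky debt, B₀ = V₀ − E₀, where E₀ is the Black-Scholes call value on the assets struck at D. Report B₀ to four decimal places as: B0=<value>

d₁ = [ln(V₀/D) + (r + σ²/2)T] / (σ√T)
   = [ln(113.8489/66.4927) + (0.0329 + 0.5·0.2342²)·4.6089] / (0.2342·√4.6089)
   = [0.537780 + 0.278031] / 0.502789 = 1.622572
d₂ = d₁ − σ√T = 1.622572 − 0.502789 = 1.119783
N(d₁) = 0.947660,  N(d₂) = 0.868597,  e^(−rT) = 0.859304
E₀ = V₀·N(d₁) − D·e^(−rT)·N(d₂)
   = 113.8489·0.947660 − 66.4927·0.859304·0.868597 = 58.260602
B₀ = V₀ − E₀ = 113.8489 − 58.260602 = 55.588298

B0=55.5883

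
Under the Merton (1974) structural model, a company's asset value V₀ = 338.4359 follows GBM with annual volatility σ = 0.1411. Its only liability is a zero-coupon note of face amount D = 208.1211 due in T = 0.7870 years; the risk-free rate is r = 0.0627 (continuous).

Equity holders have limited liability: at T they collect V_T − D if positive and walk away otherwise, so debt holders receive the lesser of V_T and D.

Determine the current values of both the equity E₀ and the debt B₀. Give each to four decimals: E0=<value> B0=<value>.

E0=140.3353 B0=198.1006

d₁ = [ln(V₀/D) + (r + σ²/2)T] / (σ√T)
   = [ln(338.4359/208.1211) + (0.0627 + 0.5·0.1411²)·0.7870] / (0.1411·√0.7870)
   = [0.486215 + 0.057179] / 0.125174 = 4.341105
d₂ = d₁ − σ√T = 4.341105 − 0.125174 = 4.215931
N(d₁) = 0.999993,  N(d₂) = 0.999988,  e^(−rT) = 0.951853
E₀ = V₀·N(d₁) − D·e^(−rT)·N(d₂)
   = 338.4359·0.999993 − 208.1211·0.951853·0.999988 = 140.335317
B₀ = V₀ − E₀ = 338.4359 − 140.335317 = 198.100583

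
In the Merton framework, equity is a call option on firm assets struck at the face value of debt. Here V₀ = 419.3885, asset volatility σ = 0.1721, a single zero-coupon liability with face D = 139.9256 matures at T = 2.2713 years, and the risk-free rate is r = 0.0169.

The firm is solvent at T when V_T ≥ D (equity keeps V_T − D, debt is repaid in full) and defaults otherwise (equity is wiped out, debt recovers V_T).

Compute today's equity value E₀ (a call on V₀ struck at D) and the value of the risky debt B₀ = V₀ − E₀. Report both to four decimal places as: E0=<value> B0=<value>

E0=284.7322 B0=134.6563

d₁ = [ln(V₀/D) + (r + σ²/2)T] / (σ√T)
   = [ln(419.3885/139.9256) + (0.0169 + 0.5·0.1721²)·2.2713] / (0.1721·√2.2713)
   = [1.097687 + 0.072021] / 0.259369 = 4.509821
d₂ = d₁ − σ√T = 4.509821 − 0.259369 = 4.250452
N(d₁) = 0.999997,  N(d₂) = 0.999989,  e^(−rT) = 0.962342
E₀ = V₀·N(d₁) − D·e^(−rT)·N(d₂)
   = 419.3885·0.999997 − 139.9256·0.962342·0.999989 = 284.732239
B₀ = V₀ − E₀ = 419.3885 − 284.732239 = 134.656261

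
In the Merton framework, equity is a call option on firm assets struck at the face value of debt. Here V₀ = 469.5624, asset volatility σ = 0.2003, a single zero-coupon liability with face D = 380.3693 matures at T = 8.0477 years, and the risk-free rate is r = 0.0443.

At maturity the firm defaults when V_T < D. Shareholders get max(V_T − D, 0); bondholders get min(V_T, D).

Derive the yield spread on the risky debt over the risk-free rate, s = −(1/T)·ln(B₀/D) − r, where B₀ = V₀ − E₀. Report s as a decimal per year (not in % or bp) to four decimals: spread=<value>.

d₁ = [ln(V₀/D) + (r + σ²/2)T] / (σ√T)
   = [ln(469.5624/380.3693) + (0.0443 + 0.5·0.2003²)·8.0477] / (0.2003·√8.0477)
   = [0.210659 + 0.517950] / 0.568220 = 1.282265
d₂ = d₁ − σ√T = 1.282265 − 0.568220 = 0.714044
N(d₁) = 0.900125,  N(d₂) = 0.762400,  e^(−rT) = 0.700113
E₀ = V₀·N(d₁) − D·e^(−rT)·N(d₂)
   = 469.5624·0.900125 − 380.3693·0.700113·0.762400 = 219.636532
B₀ = V₀ − E₀ = 469.5624 − 219.636532 = 249.925868
spread = −(1/T)·ln(B₀/D) − r = −(1/8.0477)·ln(249.925868/380.3693) − 0.0443 = 0.00788612

spread=0.0079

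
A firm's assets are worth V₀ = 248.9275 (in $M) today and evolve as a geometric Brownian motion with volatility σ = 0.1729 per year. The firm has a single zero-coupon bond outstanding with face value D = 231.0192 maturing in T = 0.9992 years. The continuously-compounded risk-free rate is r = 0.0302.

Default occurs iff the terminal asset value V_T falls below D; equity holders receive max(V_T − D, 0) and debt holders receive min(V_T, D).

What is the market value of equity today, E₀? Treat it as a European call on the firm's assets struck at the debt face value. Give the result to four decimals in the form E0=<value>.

E0=31.5743

d₁ = [ln(V₀/D) + (r + σ²/2)T] / (σ√T)
   = [ln(248.9275/231.0192) + (0.0302 + 0.5·0.1729²)·0.9992] / (0.1729·√0.9992)
   = [0.074661 + 0.045111] / 0.172831 = 0.693001
d₂ = d₁ − σ√T = 0.693001 − 0.172831 = 0.520170
N(d₁) = 0.755846,  N(d₂) = 0.698528,  e^(−rT) = 0.970275
E₀ = V₀·N(d₁) − D·e^(−rT)·N(d₂)
   = 248.9275·0.755846 − 231.0192·0.970275·0.698528 = 31.574308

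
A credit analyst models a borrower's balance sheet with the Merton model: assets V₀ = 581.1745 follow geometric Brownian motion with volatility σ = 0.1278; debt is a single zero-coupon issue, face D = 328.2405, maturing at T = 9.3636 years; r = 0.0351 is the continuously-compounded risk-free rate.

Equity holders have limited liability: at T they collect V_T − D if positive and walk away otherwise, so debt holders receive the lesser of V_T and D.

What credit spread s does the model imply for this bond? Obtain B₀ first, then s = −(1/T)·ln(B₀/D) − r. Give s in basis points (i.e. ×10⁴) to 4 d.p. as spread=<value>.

d₁ = [ln(V₀/D) + (r + σ²/2)T] / (σ√T)
   = [ln(581.1745/328.2405) + (0.0351 + 0.5·0.1278²)·9.3636] / (0.1278·√9.3636)
   = [0.571304 + 0.405129] / 0.391068 = 2.496839
d₂ = d₁ − σ√T = 2.496839 − 0.391068 = 2.105771
N(d₁) = 0.993735,  N(d₂) = 0.982388,  e^(−rT) = 0.719886
E₀ = V₀·N(d₁) − D·e^(−rT)·N(d₂)
   = 581.1745·0.993735 − 328.2405·0.719886·0.982388 = 345.399189
B₀ = V₀ − E₀ = 581.1745 − 345.399189 = 235.775311
spread = −(1/T)·ln(B₀/D) − r = −(1/9.3636)·ln(235.775311/328.2405) − 0.0351 = 0.00023548
in basis points: 0.00023548 × 10⁴ = 2.3548 bp

spread=2.3548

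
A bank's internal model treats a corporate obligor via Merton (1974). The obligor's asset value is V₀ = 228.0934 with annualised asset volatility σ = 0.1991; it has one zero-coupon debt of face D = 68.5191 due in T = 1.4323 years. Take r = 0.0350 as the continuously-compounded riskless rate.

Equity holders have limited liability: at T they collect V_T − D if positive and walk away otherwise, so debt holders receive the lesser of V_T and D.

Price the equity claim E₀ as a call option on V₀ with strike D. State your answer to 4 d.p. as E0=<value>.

E0=162.9245

d₁ = [ln(V₀/D) + (r + σ²/2)T] / (σ√T)
   = [ln(228.0934/68.5191) + (0.0350 + 0.5·0.1991²)·1.4323] / (0.1991·√1.4323)
   = [1.202643 + 0.078519] / 0.238280 = 5.376700
d₂ = d₁ − σ√T = 5.376700 − 0.238280 = 5.138419
N(d₁) = 1.000000,  N(d₂) = 1.000000,  e^(−rT) = 0.951105
E₀ = V₀·N(d₁) − D·e^(−rT)·N(d₂)
   = 228.0934·1.000000 − 68.5191·0.951105·1.000000 = 162.924521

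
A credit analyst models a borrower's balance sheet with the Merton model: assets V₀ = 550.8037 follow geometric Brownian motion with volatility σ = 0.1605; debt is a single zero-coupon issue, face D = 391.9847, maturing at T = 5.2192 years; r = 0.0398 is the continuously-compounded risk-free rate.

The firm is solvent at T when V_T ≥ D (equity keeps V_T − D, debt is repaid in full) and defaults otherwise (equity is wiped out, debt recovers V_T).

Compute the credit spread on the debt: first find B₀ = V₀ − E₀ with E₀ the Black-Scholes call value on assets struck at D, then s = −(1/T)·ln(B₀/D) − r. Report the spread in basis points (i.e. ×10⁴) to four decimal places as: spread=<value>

spread=27.3005

d₁ = [ln(V₀/D) + (r + σ²/2)T] / (σ√T)
   = [ln(550.8037/391.9847) + (0.0398 + 0.5·0.1605²)·5.2192] / (0.1605·√5.2192)
   = [0.340156 + 0.274948] / 0.366671 = 1.677534
d₂ = d₁ − σ√T = 1.677534 − 0.366671 = 1.310863
N(d₁) = 0.953281,  N(d₂) = 0.905048,  e^(−rT) = 0.812431
E₀ = V₀·N(d₁) − D·e^(−rT)·N(d₂)
   = 550.8037·0.953281 − 391.9847·0.812431·0.905048 = 236.848605
B₀ = V₀ − E₀ = 550.8037 − 236.848605 = 313.955095
spread = −(1/T)·ln(B₀/D) − r = −(1/5.2192)·ln(313.955095/391.9847) − 0.0398 = 0.00273005
in basis points: 0.00273005 × 10⁴ = 27.3005 bp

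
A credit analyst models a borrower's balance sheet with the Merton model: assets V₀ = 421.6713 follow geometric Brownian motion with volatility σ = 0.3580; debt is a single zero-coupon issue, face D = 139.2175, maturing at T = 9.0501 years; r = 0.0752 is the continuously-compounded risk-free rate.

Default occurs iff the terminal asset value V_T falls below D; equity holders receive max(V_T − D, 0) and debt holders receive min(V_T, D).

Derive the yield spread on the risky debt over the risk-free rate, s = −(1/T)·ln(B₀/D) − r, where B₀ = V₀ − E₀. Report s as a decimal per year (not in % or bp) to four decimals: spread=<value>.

spread=0.0054

d₁ = [ln(V₀/D) + (r + σ²/2)T] / (σ√T)
   = [ln(421.6713/139.2175) + (0.0752 + 0.5·0.3580²)·9.0501] / (0.3580·√9.0501)
   = [1.108189 + 1.260516] / 1.076985 = 2.199385
d₂ = d₁ − σ√T = 2.199385 − 1.076985 = 1.122400
N(d₁) = 0.986075,  N(d₂) = 0.869154,  e^(−rT) = 0.506330
E₀ = V₀·N(d₁) − D·e^(−rT)·N(d₂)
   = 421.6713·0.986075 − 139.2175·0.506330·0.869154 = 354.532817
B₀ = V₀ − E₀ = 421.6713 − 354.532817 = 67.138483
spread = −(1/T)·ln(B₀/D) − r = −(1/9.0501)·ln(67.138483/139.2175) − 0.0752 = 0.00538254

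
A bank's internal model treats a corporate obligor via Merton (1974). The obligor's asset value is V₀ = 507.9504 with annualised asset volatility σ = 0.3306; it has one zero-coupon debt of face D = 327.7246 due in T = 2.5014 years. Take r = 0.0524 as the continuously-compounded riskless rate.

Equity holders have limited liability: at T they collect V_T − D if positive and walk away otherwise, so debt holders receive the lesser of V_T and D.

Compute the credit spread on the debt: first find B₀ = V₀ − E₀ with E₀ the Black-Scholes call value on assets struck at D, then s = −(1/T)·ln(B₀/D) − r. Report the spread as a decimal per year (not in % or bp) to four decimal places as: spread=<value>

spread=0.0195

d₁ = [ln(V₀/D) + (r + σ²/2)T] / (σ√T)
   = [ln(507.9504/327.7246) + (0.0524 + 0.5·0.3306²)·2.5014] / (0.3306·√2.5014)
   = [0.438210 + 0.267770] / 0.522871 = 1.350201
d₂ = d₁ − σ√T = 1.350201 − 0.522871 = 0.827330
N(d₁) = 0.911524,  N(d₂) = 0.795975,  e^(−rT) = 0.877153
E₀ = V₀·N(d₁) − D·e^(−rT)·N(d₂)
   = 507.9504·0.911524 − 327.7246·0.877153·0.795975 = 234.194338
B₀ = V₀ − E₀ = 507.9504 − 234.194338 = 273.756062
spread = −(1/T)·ln(B₀/D) − r = −(1/2.5014)·ln(273.756062/327.7246) − 0.0524 = 0.01953420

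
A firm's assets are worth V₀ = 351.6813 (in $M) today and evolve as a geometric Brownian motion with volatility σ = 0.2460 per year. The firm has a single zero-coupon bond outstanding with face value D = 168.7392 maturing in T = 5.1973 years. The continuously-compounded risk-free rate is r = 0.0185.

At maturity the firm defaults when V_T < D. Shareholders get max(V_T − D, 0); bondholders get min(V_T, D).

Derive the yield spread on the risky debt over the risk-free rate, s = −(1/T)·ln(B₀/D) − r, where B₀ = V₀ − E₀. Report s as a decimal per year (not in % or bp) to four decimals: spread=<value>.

d₁ = [ln(V₀/D) + (r + σ²/2)T] / (σ√T)
   = [ln(351.6813/168.7392) + (0.0185 + 0.5·0.2460²)·5.1973] / (0.2460·√5.1973)
   = [0.734371 + 0.253410] / 0.560821 = 1.761314
d₂ = d₁ − σ√T = 1.761314 − 0.560821 = 1.200493
N(d₁) = 0.960907,  N(d₂) = 0.885026,  e^(−rT) = 0.908328
E₀ = V₀·N(d₁) − D·e^(−rT)·N(d₂)
   = 351.6813·0.960907 − 168.7392·0.908328·0.885026 = 202.284765
B₀ = V₀ − E₀ = 351.6813 − 202.284765 = 149.396535
spread = −(1/T)·ln(B₀/D) − r = −(1/5.1973)·ln(149.396535/168.7392) − 0.0185 = 0.00492567

spread=0.0049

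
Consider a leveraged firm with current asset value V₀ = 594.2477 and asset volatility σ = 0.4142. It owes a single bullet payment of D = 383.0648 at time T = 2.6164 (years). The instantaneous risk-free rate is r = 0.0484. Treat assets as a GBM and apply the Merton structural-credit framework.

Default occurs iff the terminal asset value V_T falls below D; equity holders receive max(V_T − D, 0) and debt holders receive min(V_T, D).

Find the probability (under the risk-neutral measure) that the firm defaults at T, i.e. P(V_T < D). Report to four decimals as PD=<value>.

d₁ = [ln(V₀/D) + (r + σ²/2)T] / (σ√T)
   = [ln(594.2477/383.0648) + (0.0484 + 0.5·0.4142²)·2.6164] / (0.4142·√2.6164)
   = [0.439092 + 0.351071] / 0.669981 = 1.179382
d₂ = d₁ − σ√T = 1.179382 − 0.669981 = 0.509401
risk-neutral PD = N(−d₂) = N(-0.509401) = 0.305236

PD=0.3052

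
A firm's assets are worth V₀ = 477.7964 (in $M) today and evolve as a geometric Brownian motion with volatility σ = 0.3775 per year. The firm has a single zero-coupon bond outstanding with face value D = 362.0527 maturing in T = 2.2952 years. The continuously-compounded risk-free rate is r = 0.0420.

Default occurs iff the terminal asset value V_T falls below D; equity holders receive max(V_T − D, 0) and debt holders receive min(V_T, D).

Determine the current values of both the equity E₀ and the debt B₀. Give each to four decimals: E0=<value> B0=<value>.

E0=183.2443 B0=294.5521

d₁ = [ln(V₀/D) + (r + σ²/2)T] / (σ√T)
   = [ln(477.7964/362.0527) + (0.0420 + 0.5·0.3775²)·2.2952] / (0.3775·√2.2952)
   = [0.277395 + 0.259939] / 0.571909 = 0.939543
d₂ = d₁ − σ√T = 0.939543 − 0.571909 = 0.367634
N(d₁) = 0.826274,  N(d₂) = 0.643427,  e^(−rT) = 0.908102
E₀ = V₀·N(d₁) − D·e^(−rT)·N(d₂)
   = 477.7964·0.826274 − 362.0527·0.908102·0.643427 = 183.244342
B₀ = V₀ − E₀ = 477.7964 − 183.244342 = 294.552058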